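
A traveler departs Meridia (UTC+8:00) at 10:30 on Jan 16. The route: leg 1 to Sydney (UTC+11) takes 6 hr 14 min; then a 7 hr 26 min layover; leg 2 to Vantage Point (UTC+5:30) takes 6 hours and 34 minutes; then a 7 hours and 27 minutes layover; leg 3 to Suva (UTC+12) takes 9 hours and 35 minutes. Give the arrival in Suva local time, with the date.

Convert departure to UTC: 10:30 − 8:00 = 02:30 UTC on Jan 16.
Add 6 hours and 14 minutes leg 1 → 08:44 UTC.
Add 7 hours 26 minutes layover in Sydney → 16:10 UTC.
Add 6 hours 34 minutes leg 2 → 22:44 UTC.
Add 7 hours and 27 minutes layover in Vantage Point → 06:11 UTC (Jan 17).
Add 9 hours and 35 minutes leg 3 → 15:46 UTC.
Suva is UTC+12:00, so local arrival = 15:46 + 12:00 = 03:46 on Jan 18.

03:46 on Jan 18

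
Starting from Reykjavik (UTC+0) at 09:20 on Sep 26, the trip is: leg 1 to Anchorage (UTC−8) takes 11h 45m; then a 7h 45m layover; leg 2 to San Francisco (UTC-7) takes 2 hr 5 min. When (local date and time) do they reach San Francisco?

Reykjavik is at UTC+0, so departure is already 09:20 UTC on Sep 26.
Add 11 hours and 45 minutes leg 1 → 21:05 UTC.
Add 7 hours 45 minutes layover in Anchorage → 04:50 UTC (Sep 27).
Add 2 hours 5 minutes leg 2 → 06:55 UTC.
San Francisco is UTC−7:00, so local arrival = 06:55 − 7:00 = 23:55 on Sep 26.

23:55 on September 26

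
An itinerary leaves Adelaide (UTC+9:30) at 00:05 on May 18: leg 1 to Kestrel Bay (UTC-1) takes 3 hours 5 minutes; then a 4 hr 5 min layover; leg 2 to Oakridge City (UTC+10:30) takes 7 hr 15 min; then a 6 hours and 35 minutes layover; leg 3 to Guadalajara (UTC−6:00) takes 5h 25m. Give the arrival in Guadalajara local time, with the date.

11:00 on May 18

Convert departure to UTC: 00:05 − 9:30 = 14:35 UTC on May 17.
Add 3 hours and 5 minutes leg 1 → 17:40 UTC.
Add 4 hours 5 minutes layover in Kestrel Bay → 21:45 UTC.
Add 7 hours 15 minutes leg 2 → 05:00 UTC (May 18).
Add 6 hours and 35 minutes layover in Oakridge City → 11:35 UTC.
Add 5 hours 25 minutes leg 3 → 17:00 UTC.
Guadalajara is UTC−6:00, so local arrival = 17:00 − 6:00 = 11:00 on May 18.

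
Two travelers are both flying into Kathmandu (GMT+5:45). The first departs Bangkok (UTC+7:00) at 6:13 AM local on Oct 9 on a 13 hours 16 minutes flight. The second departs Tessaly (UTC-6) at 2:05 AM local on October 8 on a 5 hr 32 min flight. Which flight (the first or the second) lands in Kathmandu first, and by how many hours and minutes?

the second, by 22 hours 52 minutes

Flight 1 in UTC: 6:13 AM − 7:00 = 11:13 PM on Oct 8.
+13 hours and 16 minutes → arrive 12:29 PM UTC on Oct 9.
Flight 2 in UTC: 2:05 AM + 6:00 = 8:05 AM on Oct 8.
+5 hours and 32 minutes → arrive 1:37 PM UTC on Oct 8.
Flight 2 lands earlier by 22 hours 52 minutes.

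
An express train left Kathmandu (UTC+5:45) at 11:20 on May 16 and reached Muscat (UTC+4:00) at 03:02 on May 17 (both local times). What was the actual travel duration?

Departure in UTC: 11:20 − 5:45 = 05:35 on May 16.
Arrival in UTC: 03:02 − 4:00 = 23:02 on May 16.
Elapsed = 23:02 − 05:35 = 17 hours 27 minutes.

17 hours 27 minutes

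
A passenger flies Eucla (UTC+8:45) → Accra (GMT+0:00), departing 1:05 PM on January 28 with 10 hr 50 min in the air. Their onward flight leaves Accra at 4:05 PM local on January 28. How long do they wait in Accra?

55 minutes

Convert departure to UTC: 1:05 PM − 8:45 = 4:20 AM UTC on Jan 28.
Add 10 hours 50 minutes flight time → 3:10 PM UTC.
Accra is UTC+0, so local arrival is the same: 3:10 PM on Jan 28.
Layover = 4:05 PM − 3:10 PM = 55 minutes.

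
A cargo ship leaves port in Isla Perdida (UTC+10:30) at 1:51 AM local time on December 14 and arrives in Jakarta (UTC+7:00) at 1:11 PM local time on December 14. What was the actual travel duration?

14 hours 50 minutes

Departure in UTC: 1:51 AM − 10:30 = 3:21 PM on Dec 13.
Arrival in UTC: 1:11 PM − 7:00 = 6:11 AM on Dec 14.
Elapsed = 6:11 AM − 3:21 PM (+1 day) = 14 hours 50 minutes.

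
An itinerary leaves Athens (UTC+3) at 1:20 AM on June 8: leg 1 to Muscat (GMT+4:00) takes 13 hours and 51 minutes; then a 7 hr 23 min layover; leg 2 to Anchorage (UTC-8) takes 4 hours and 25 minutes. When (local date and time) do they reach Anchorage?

Convert departure to UTC: 1:20 AM − 3:00 = 10:20 PM UTC on Jun 7.
Add 13 hours and 51 minutes leg 1 → 12:11 PM UTC (Jun 8).
Add 7 hours 23 minutes layover in Muscat → 7:34 PM UTC.
Add 4 hours and 25 minutes leg 2 → 11:59 PM UTC.
Anchorage is UTC−8:00, so local arrival = 11:59 PM − 8:00 = 3:59 PM on Jun 8.

3:59 PM on June 8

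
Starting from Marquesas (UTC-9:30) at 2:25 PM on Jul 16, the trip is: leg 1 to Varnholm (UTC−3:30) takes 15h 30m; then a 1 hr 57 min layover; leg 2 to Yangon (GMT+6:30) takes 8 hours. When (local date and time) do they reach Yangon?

7:52 AM on Jul 18

Convert departure to UTC: 2:25 PM + 9:30 = 11:55 PM UTC on Jul 16.
Add 15 hours and 30 minutes leg 1 → 3:25 PM UTC (Jul 17).
Add 1 hour 57 minutes layover in Varnholm → 5:22 PM UTC.
Add 8 hours leg 2 → 1:22 AM UTC (Jul 18).
Yangon is UTC+6:30, so local arrival = 1:22 AM + 6:30 = 7:52 AM on Jul 18.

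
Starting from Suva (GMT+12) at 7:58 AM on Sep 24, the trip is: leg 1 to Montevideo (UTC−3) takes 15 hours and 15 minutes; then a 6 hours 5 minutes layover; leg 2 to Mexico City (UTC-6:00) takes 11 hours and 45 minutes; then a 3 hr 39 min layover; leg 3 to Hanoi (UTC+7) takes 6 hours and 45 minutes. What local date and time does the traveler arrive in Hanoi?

Convert departure to UTC: 7:58 AM − 12:00 = 7:58 PM UTC on Sep 23.
Add 15 hours 15 minutes leg 1 → 11:13 AM UTC (Sep 24).
Add 6 hours and 5 minutes layover in Montevideo → 5:18 PM UTC.
Add 11 hours and 45 minutes leg 2 → 5:03 AM UTC (Sep 25).
Add 3 hours and 39 minutes layover in Mexico City → 8:42 AM UTC.
Add 6 hours and 45 minutes leg 3 → 3:27 PM UTC.
Hanoi is UTC+7:00, so local arrival = 3:27 PM + 7:00 = 10:27 PM on Sep 25.

10:27 PM on September 25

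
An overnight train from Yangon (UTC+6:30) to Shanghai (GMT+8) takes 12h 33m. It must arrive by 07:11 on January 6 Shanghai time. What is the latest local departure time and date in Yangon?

17:08 on January 5

Target arrival in UTC: 07:11 − 8:00 = 23:11 on Jan 5.
Subtract 12 hours 33 minutes → departure 10:38 UTC on Jan 5.
Yangon is UTC+6:30: 10:38 + 6:30 = 17:08 on Jan 5.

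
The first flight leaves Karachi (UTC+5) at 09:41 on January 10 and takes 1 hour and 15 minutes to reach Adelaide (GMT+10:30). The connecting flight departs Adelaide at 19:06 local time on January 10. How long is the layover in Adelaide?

2 hours 40 minutes

Convert departure to UTC: 09:41 − 5:00 = 04:41 UTC on Jan 10.
Add 1 hour and 15 minutes flight time → 05:56 UTC.
Adelaide is UTC+10:30, so local arrival = 05:56 + 10:30 = 16:26 on Jan 10.
Layover = 19:06 − 16:26 = 2 hours 40 minutes.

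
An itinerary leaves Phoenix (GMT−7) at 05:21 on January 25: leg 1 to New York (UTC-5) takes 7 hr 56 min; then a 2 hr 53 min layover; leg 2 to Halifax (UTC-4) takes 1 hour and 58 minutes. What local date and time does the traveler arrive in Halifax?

Convert departure to UTC: 05:21 + 7:00 = 12:21 UTC on Jan 25.
Add 7 hours and 56 minutes leg 1 → 20:17 UTC.
Add 2 hours and 53 minutes layover in New York → 23:10 UTC.
Add 1 hour and 58 minutes leg 2 → 01:08 UTC (Jan 26).
Halifax is UTC−4:00, so local arrival = 01:08 − 4:00 = 21:08 on Jan 25.

21:08 on Jan 25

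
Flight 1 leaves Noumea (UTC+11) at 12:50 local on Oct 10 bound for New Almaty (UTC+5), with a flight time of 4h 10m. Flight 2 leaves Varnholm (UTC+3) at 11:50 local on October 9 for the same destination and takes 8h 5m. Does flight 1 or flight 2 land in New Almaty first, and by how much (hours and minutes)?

the second, by 13 hours 5 minutes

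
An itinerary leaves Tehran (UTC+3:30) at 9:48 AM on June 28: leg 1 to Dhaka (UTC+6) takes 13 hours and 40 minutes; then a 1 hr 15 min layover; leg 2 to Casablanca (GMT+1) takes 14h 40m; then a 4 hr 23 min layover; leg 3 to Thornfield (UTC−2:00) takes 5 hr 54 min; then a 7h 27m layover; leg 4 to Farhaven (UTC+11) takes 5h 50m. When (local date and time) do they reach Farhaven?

Convert departure to UTC: 9:48 AM − 3:30 = 6:18 AM UTC on Jun 28.
Add 13 hours and 40 minutes leg 1 → 7:58 PM UTC.
Add 1 hour and 15 minutes layover in Dhaka → 9:13 PM UTC.
Add 14 hours 40 minutes leg 2 → 11:53 AM UTC (Jun 29).
Add 4 hours 23 minutes layover in Casablanca → 4:16 PM UTC.
Add 5 hours 54 minutes leg 3 → 10:10 PM UTC.
Add 7 hours and 27 minutes layover in Thornfield → 5:37 AM UTC (Jun 30).
Add 5 hours and 50 minutes leg 4 → 11:27 AM UTC.
Farhaven is UTC+11:00, so local arrival = 11:27 AM + 11:00 = 10:27 PM on Jun 30.

10:27 PM on June 30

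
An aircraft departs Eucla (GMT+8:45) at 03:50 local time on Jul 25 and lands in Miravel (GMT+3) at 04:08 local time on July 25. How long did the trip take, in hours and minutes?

6 hours 3 minutes

Miravel is 5:45 behind Eucla.
Clock-face elapsed time (ignoring zones) is 18 minutes.
Actual elapsed = 18 minutes + 5:45 = 6 hours 3 minutes.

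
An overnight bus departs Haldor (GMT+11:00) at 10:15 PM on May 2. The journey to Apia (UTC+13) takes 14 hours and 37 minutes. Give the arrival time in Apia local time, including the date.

Convert departure to UTC: 10:15 PM − 11:00 = 11:15 AM UTC on May 2.
Add 14 hours and 37 minutes travel time → 1:52 AM UTC (May 3).
Apia is UTC+13:00, so local arrival = 1:52 AM + 13:00 = 2:52 PM on May 3.

2:52 PM on May 3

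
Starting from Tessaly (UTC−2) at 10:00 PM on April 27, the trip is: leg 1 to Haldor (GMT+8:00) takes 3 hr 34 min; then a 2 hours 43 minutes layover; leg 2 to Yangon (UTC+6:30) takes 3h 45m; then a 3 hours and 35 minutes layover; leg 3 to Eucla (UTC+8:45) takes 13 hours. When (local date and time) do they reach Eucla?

11:22 AM on Apr 29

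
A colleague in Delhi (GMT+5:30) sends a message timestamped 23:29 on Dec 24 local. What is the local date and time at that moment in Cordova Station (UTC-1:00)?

16:59 on Dec 24

In UTC: 23:29 − 5:30 = 17:59 on Dec 24.
Cordova Station is UTC−1:00: 17:59 − 1:00 = 16:59 on Dec 24.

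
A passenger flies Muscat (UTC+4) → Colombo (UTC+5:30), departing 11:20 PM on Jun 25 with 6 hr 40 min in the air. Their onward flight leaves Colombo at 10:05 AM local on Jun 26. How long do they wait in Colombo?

Convert departure to UTC: 11:20 PM − 4:00 = 7:20 PM UTC on Jun 25.
Add 6 hours 40 minutes flight time → 2:00 AM UTC (Jun 26).
Colombo is UTC+5:30, so local arrival = 2:00 AM + 5:30 = 7:30 AM on Jun 26.
Layover = 10:05 AM − 7:30 AM = 2 hours 35 minutes.

2 hours 35 minutes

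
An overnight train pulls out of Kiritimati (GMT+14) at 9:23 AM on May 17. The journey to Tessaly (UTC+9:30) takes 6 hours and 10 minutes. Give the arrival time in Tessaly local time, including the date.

11:03 AM on May 17

Convert departure to UTC: 9:23 AM − 14:00 = 7:23 PM UTC on May 16.
Add 6 hours 10 minutes travel time → 1:33 AM UTC (May 17).
Tessaly is UTC+9:30, so local arrival = 1:33 AM + 9:30 = 11:03 AM on May 17.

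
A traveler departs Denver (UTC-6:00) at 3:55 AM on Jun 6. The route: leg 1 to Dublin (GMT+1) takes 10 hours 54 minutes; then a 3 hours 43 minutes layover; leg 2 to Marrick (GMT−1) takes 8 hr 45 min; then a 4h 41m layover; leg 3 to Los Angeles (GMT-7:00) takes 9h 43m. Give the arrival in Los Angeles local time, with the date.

4:41 PM on June 7

Convert departure to UTC: 3:55 AM + 6:00 = 9:55 AM UTC on Jun 6.
Add 10 hours 54 minutes leg 1 → 8:49 PM UTC.
Add 3 hours 43 minutes layover in Dublin → 12:32 AM UTC (Jun 7).
Add 8 hours 45 minutes leg 2 → 9:17 AM UTC.
Add 4 hours 41 minutes layover in Marrick → 1:58 PM UTC.
Add 9 hours 43 minutes leg 3 → 11:41 PM UTC.
Los Angeles is UTC−7:00, so local arrival = 11:41 PM − 7:00 = 4:41 PM on Jun 7.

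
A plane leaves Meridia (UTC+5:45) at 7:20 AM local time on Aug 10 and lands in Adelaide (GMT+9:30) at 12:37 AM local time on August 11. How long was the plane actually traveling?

13 hours 32 minutes

Adelaide is 3:45 ahead of Meridia.
Clock-face elapsed time (ignoring zones) is 17 hours 17 minutes.
Actual elapsed = 17 hours 17 minutes − 3:45 = 13 hours 32 minutes.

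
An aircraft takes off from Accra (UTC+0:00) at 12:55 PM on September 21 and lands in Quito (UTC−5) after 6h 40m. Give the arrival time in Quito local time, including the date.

2:35 PM on September 21

Accra is at UTC+0, so departure is already 12:55 PM UTC on Sep 21.
Add 6 hours and 40 minutes travel time → 7:35 PM UTC.
Quito is UTC−5:00, so local arrival = 7:35 PM − 5:00 = 2:35 PM on Sep 21.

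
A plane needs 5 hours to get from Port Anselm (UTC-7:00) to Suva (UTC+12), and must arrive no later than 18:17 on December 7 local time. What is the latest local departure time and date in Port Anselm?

18:17 on December 6

Target arrival in UTC: 18:17 − 12:00 = 06:17 on Dec 7.
Subtract 5 hours → departure 01:17 UTC on Dec 7.
Port Anselm is UTC−7:00: 01:17 − 7:00 = 18:17 on Dec 6.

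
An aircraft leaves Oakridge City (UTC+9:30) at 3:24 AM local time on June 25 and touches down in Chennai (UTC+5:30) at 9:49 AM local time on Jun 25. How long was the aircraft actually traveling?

10 hours 25 minutes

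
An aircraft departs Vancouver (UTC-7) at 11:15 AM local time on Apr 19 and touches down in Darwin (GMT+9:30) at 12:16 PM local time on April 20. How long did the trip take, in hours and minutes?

Darwin is 16:30 ahead of Vancouver.
Clock-face elapsed time (ignoring zones) is 25 hours 1 minute.
Actual elapsed = 25 hours 1 minute − 16:30 = 8 hours 31 minutes.

8 hours 31 minutes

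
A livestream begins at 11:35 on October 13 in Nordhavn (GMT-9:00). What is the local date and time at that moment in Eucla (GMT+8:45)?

Eucla is 17:45 ahead of Nordhavn.
Shift by the zone difference: 11:35 + 17:45 = 05:20 on Oct 14 in Eucla.

05:20 on October 14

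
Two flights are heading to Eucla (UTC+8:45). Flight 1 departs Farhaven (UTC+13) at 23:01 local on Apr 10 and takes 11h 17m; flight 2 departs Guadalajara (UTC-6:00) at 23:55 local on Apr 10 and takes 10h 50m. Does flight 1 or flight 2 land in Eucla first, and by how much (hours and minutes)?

the first, by 19 hours 27 minutes

Flight 1 in UTC: 23:01 − 13:00 = 10:01 on Apr 10.
+11 hours 17 minutes → arrive 21:18 UTC on Apr 10.
Flight 2 in UTC: 23:55 + 6:00 = 05:55 on Apr 11.
+10 hours 50 minutes → arrive 16:45 UTC on Apr 11.
Flight 1 lands earlier by 19 hours 27 minutes.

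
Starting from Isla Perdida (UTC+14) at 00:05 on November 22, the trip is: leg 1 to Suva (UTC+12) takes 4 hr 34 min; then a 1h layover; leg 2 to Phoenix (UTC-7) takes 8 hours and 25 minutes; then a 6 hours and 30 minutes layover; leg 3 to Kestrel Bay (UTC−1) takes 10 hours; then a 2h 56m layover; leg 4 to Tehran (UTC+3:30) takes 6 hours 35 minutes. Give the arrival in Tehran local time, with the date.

Convert departure to UTC: 00:05 − 14:00 = 10:05 UTC on Nov 21.
Add 4 hours and 34 minutes leg 1 → 14:39 UTC.
Add 1 hour layover in Suva → 15:39 UTC.
Add 8 hours 25 minutes leg 2 → 00:04 UTC (Nov 22).
Add 6 hours and 30 minutes layover in Phoenix → 06:34 UTC.
Add 10 hours leg 3 → 16:34 UTC.
Add 2 hours and 56 minutes layover in Kestrel Bay → 19:30 UTC.
Add 6 hours and 35 minutes leg 4 → 02:05 UTC (Nov 23).
Tehran is UTC+3:30, so local arrival = 02:05 + 3:30 = 05:35 on Nov 23.

05:35 on Nov 23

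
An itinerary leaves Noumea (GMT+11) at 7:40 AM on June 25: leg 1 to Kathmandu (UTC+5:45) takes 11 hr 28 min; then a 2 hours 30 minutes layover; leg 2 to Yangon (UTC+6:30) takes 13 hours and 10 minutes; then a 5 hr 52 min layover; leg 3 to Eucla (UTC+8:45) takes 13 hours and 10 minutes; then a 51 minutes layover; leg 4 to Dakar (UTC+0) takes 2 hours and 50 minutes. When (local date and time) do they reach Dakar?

10:31 PM on Jun 26

Convert departure to UTC: 7:40 AM − 11:00 = 8:40 PM UTC on Jun 24.
Add 11 hours 28 minutes leg 1 → 8:08 AM UTC (Jun 25).
Add 2 hours 30 minutes layover in Kathmandu → 10:38 AM UTC.
Add 13 hours 10 minutes leg 2 → 11:48 PM UTC.
Add 5 hours and 52 minutes layover in Yangon → 5:40 AM UTC (Jun 26).
Add 13 hours and 10 minutes leg 3 → 6:50 PM UTC.
Add 51 minutes layover in Eucla → 7:41 PM UTC.
Add 2 hours 50 minutes leg 4 → 10:31 PM UTC.
Dakar is UTC+0, so local arrival is the same: 10:31 PM on Jun 26.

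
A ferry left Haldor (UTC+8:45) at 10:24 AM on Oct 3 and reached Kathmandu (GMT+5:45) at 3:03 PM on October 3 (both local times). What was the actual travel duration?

7 hours 39 minutes

Departure in UTC: 10:24 AM − 8:45 = 1:39 AM on Oct 3.
Arrival in UTC: 3:03 PM − 5:45 = 9:18 AM on Oct 3.
Elapsed = 9:18 AM − 1:39 AM = 7 hours 39 minutes.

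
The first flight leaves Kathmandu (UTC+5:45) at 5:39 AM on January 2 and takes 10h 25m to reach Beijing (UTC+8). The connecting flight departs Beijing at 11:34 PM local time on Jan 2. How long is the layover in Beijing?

5 hours 15 minutes

Convert departure to UTC: 5:39 AM − 5:45 = 11:54 PM UTC on Jan 1.
Add 10 hours 25 minutes flight time → 10:19 AM UTC (Jan 2).
Beijing is UTC+8:00, so local arrival = 10:19 AM + 8:00 = 6:19 PM on Jan 2.
Layover = 11:34 PM − 6:19 PM = 5 hours 15 minutes.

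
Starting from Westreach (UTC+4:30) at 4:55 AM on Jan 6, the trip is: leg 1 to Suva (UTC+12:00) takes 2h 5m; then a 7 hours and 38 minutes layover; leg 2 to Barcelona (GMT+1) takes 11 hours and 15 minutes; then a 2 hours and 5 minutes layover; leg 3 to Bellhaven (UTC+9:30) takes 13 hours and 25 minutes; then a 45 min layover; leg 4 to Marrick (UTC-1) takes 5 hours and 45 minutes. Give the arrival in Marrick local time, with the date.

Convert departure to UTC: 4:55 AM − 4:30 = 12:25 AM UTC on Jan 6.
Add 2 hours and 5 minutes leg 1 → 2:30 AM UTC.
Add 7 hours and 38 minutes layover in Suva → 10:08 AM UTC.
Add 11 hours 15 minutes leg 2 → 9:23 PM UTC.
Add 2 hours and 5 minutes layover in Barcelona → 11:28 PM UTC.
Add 13 hours 25 minutes leg 3 → 12:53 PM UTC (Jan 7).
Add 45 minutes layover in Bellhaven → 1:38 PM UTC.
Add 5 hours 45 minutes leg 4 → 7:23 PM UTC.
Marrick is UTC−1:00, so local arrival = 7:23 PM − 1:00 = 6:23 PM on Jan 7.

6:23 PM on Jan 7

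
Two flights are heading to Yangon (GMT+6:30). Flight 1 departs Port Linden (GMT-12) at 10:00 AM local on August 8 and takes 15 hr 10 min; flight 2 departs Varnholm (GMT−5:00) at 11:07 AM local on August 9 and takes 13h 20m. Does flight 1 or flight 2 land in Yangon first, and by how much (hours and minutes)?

the first, by 16 hours 17 minutes

Flight 1 in UTC: 10:00 AM + 12:00 = 10:00 PM on Aug 8.
+15 hours 10 minutes → arrive 1:10 PM UTC on Aug 9.
Flight 2 in UTC: 11:07 AM + 5:00 = 4:07 PM on Aug 9.
+13 hours and 20 minutes → arrive 5:27 AM UTC on Aug 10.
Flight 1 lands earlier by 16 hours 17 minutes.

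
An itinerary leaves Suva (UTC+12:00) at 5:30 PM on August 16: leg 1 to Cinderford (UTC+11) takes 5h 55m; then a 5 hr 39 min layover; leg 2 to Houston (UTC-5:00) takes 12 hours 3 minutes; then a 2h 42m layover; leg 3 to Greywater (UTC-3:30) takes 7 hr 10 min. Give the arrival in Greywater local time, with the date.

11:29 AM on August 17

Convert departure to UTC: 5:30 PM − 12:00 = 5:30 AM UTC on Aug 16.
Add 5 hours 55 minutes leg 1 → 11:25 AM UTC.
Add 5 hours and 39 minutes layover in Cinderford → 5:04 PM UTC.
Add 12 hours 3 minutes leg 2 → 5:07 AM UTC (Aug 17).
Add 2 hours and 42 minutes layover in Houston → 7:49 AM UTC.
Add 7 hours 10 minutes leg 3 → 2:59 PM UTC.
Greywater is UTC−3:30, so local arrival = 2:59 PM − 3:30 = 11:29 AM on Aug 17.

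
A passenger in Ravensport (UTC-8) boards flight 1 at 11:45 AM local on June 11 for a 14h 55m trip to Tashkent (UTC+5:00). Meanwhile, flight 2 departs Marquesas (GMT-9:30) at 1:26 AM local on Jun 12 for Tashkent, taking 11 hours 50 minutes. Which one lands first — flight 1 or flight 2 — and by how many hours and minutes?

Flight 1 in UTC: 11:45 AM + 8:00 = 7:45 PM on Jun 11.
+14 hours 55 minutes → arrive 10:40 AM UTC on Jun 12.
Flight 2 in UTC: 1:26 AM + 9:30 = 10:56 AM on Jun 12.
+11 hours and 50 minutes → arrive 10:46 PM UTC on Jun 12.
Flight 1 lands earlier by 12 hours 6 minutes.

the first, by 12 hours 6 minutes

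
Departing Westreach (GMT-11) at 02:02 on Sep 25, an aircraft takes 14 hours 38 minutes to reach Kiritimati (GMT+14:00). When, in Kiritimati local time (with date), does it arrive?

Kiritimati is 25:00 ahead of Westreach.
After 14 hours 38 minutes it is 16:40 in Westreach.
Shift by the zone difference: 16:40 + 25:00 = 17:40 on Sep 26 in Kiritimati.

17:40 on September 26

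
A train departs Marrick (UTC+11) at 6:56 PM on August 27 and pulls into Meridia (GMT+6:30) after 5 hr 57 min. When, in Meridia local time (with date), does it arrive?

Convert departure to UTC: 6:56 PM − 11:00 = 7:56 AM UTC on Aug 27.
Add 5 hours and 57 minutes travel time → 1:53 PM UTC.
Meridia is UTC+6:30, so local arrival = 1:53 PM + 6:30 = 8:23 PM on Aug 27.

8:23 PM on August 27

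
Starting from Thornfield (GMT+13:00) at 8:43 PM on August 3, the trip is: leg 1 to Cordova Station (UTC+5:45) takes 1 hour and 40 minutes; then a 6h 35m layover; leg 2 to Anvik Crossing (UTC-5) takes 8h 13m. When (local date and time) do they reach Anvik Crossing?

Convert departure to UTC: 8:43 PM − 13:00 = 7:43 AM UTC on Aug 3.
Add 1 hour and 40 minutes leg 1 → 9:23 AM UTC.
Add 6 hours 35 minutes layover in Cordova Station → 3:58 PM UTC.
Add 8 hours and 13 minutes leg 2 → 12:11 AM UTC (Aug 4).
Anvik Crossing is UTC−5:00, so local arrival = 12:11 AM − 5:00 = 7:11 PM on Aug 3.

7:11 PM on August 3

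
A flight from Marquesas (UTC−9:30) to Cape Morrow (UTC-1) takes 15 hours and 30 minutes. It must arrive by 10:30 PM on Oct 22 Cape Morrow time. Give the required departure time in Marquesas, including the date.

10:30 PM on October 21

Target arrival in UTC: 10:30 PM + 1:00 = 11:30 PM on Oct 22.
Subtract 15 hours and 30 minutes → departure 8:00 AM UTC on Oct 22.
Marquesas is UTC−9:30: 8:00 AM − 9:30 = 10:30 PM on Oct 21.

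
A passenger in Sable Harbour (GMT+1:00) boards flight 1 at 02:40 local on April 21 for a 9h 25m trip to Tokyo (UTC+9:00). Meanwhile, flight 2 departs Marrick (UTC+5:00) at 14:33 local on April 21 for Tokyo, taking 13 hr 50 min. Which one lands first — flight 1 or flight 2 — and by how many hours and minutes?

the first, by 12 hours 18 minutes

Flight 1 in UTC: 02:40 − 1:00 = 01:40 on Apr 21.
+9 hours 25 minutes → arrive 11:05 UTC on Apr 21.
Flight 2 in UTC: 14:33 − 5:00 = 09:33 on Apr 21.
+13 hours 50 minutes → arrive 23:23 UTC on Apr 21.
Flight 1 lands earlier by 12 hours 18 minutes.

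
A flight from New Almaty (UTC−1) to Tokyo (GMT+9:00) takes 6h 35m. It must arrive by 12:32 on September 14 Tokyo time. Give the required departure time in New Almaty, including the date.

Target arrival in UTC: 12:32 − 9:00 = 03:32 on Sep 14.
Subtract 6 hours 35 minutes → departure 20:57 UTC on Sep 13.
New Almaty is UTC−1:00: 20:57 − 1:00 = 19:57 on Sep 13.

19:57 on September 13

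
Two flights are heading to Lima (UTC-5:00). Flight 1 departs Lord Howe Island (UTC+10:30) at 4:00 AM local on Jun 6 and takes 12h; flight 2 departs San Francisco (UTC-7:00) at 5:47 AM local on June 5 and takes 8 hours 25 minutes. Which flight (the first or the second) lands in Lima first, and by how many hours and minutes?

Flight 1 in UTC: 4:00 AM − 10:30 = 5:30 PM on Jun 5.
+12 hours → arrive 5:30 AM UTC on Jun 6.
Flight 2 in UTC: 5:47 AM + 7:00 = 12:47 PM on Jun 5.
+8 hours 25 minutes → arrive 9:12 PM UTC on Jun 5.
Flight 2 lands earlier by 8 hours 18 minutes.

the second, by 8 hours 18 minutes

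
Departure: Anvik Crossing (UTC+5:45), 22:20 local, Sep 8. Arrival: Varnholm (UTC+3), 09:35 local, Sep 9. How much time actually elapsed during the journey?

14 hours

Departure in UTC: 22:20 − 5:45 = 16:35 on Sep 8.
Arrival in UTC: 09:35 − 3:00 = 06:35 on Sep 9.
Elapsed = 06:35 − 16:35 (+1 day) = 14 hours.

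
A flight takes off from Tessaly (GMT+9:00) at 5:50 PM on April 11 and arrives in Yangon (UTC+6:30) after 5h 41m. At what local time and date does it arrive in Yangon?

9:01 PM on Apr 11

Yangon is 2:30 behind Tessaly.
After 5 hours 41 minutes it is 11:31 PM in Tessaly.
Shift by the zone difference: 11:31 PM − 2:30 = 9:01 PM on Apr 11 in Yangon.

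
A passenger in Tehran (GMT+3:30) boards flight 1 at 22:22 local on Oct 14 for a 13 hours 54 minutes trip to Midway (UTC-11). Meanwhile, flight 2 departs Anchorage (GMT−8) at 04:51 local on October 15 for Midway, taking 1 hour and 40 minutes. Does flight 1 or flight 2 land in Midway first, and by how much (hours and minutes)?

Flight 1 in UTC: 22:22 − 3:30 = 18:52 on Oct 14.
+13 hours 54 minutes → arrive 08:46 UTC on Oct 15.
Flight 2 in UTC: 04:51 + 8:00 = 12:51 on Oct 15.
+1 hour and 40 minutes → arrive 14:31 UTC on Oct 15.
Flight 1 lands earlier by 5 hours 45 minutes.

the first, by 5 hours 45 minutes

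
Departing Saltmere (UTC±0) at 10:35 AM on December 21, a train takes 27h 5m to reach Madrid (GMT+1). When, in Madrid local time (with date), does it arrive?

2:40 PM on Dec 22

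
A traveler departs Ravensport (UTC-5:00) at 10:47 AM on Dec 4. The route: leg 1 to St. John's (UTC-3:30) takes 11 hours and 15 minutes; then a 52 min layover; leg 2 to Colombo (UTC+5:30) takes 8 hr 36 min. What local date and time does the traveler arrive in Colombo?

6:00 PM on December 5

Convert departure to UTC: 10:47 AM + 5:00 = 3:47 PM UTC on Dec 4.
Add 11 hours 15 minutes leg 1 → 3:02 AM UTC (Dec 5).
Add 52 minutes layover in St. John's → 3:54 AM UTC.
Add 8 hours 36 minutes leg 2 → 12:30 PM UTC.
Colombo is UTC+5:30, so local arrival = 12:30 PM + 5:30 = 6:00 PM on Dec 5.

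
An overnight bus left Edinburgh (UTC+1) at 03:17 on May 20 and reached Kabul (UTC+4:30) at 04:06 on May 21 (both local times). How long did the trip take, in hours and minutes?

21 hours 19 minutes

Departure in UTC: 03:17 − 1:00 = 02:17 on May 20.
Arrival in UTC: 04:06 − 4:30 = 23:36 on May 20.
Elapsed = 23:36 − 02:17 = 21 hours 19 minutes.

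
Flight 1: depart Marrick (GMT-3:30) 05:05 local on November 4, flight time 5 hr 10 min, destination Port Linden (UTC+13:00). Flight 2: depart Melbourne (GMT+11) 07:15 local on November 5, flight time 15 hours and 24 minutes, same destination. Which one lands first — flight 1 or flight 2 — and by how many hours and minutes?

Flight 1 in UTC: 05:05 + 3:30 = 08:35 on Nov 4.
+5 hours and 10 minutes → arrive 13:45 UTC on Nov 4.
Flight 2 in UTC: 07:15 − 11:00 = 20:15 on Nov 4.
+15 hours 24 minutes → arrive 11:39 UTC on Nov 5.
Flight 1 lands earlier by 21 hours 54 minutes.

the first, by 21 hours 54 minutes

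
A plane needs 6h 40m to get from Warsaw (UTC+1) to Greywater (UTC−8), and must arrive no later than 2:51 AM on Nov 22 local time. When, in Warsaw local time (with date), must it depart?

Target arrival in UTC: 2:51 AM + 8:00 = 10:51 AM on Nov 22.
Subtract 6 hours 40 minutes → departure 4:11 AM UTC on Nov 22.
Warsaw is UTC+1:00: 4:11 AM + 1:00 = 5:11 AM on Nov 22.

5:11 AM on Nov 22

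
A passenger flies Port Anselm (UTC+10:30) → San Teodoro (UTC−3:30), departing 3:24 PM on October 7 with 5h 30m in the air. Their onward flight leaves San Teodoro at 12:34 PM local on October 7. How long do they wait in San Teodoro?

Convert departure to UTC: 3:24 PM − 10:30 = 4:54 AM UTC on Oct 7.
Add 5 hours and 30 minutes flight time → 10:24 AM UTC.
San Teodoro is UTC−3:30, so local arrival = 10:24 AM − 3:30 = 6:54 AM on Oct 7.
Layover = 12:34 PM − 6:54 AM = 5 hours 40 minutes.

5 hours 40 minutes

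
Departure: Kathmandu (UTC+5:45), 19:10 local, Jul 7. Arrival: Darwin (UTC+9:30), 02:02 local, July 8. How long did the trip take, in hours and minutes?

Darwin is 3:45 ahead of Kathmandu.
Clock-face elapsed time (ignoring zones) is 6 hours 52 minutes.
Actual elapsed = 6 hours 52 minutes − 3:45 = 3 hours 7 minutes.

3 hours 7 minutes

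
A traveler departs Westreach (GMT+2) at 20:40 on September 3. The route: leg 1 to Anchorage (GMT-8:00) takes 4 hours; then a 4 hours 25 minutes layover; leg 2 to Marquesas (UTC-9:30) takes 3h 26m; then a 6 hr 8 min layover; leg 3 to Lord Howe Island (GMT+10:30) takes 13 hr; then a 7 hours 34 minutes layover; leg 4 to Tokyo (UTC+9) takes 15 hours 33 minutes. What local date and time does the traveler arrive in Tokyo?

09:46 on Sep 6

Convert departure to UTC: 20:40 − 2:00 = 18:40 UTC on Sep 3.
Add 4 hours leg 1 → 22:40 UTC.
Add 4 hours 25 minutes layover in Anchorage → 03:05 UTC (Sep 4).
Add 3 hours and 26 minutes leg 2 → 06:31 UTC.
Add 6 hours and 8 minutes layover in Marquesas → 12:39 UTC.
Add 13 hours leg 3 → 01:39 UTC (Sep 5).
Add 7 hours and 34 minutes layover in Lord Howe Island → 09:13 UTC.
Add 15 hours 33 minutes leg 4 → 00:46 UTC (Sep 6).
Tokyo is UTC+9:00, so local arrival = 00:46 + 9:00 = 09:46 on Sep 6.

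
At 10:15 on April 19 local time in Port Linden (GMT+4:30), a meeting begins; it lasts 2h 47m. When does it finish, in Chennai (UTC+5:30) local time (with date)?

14:02 on Apr 19

Convert start to UTC: 10:15 − 4:30 = 05:45 UTC on Apr 19.
Add 2 hours and 47 minutes duration → 08:32 UTC.
Chennai is UTC+5:30, so local end time = 08:32 + 5:30 = 14:02 on Apr 19.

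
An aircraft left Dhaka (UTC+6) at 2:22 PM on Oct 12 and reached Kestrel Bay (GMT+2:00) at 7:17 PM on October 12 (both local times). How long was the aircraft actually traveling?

Departure in UTC: 2:22 PM − 6:00 = 8:22 AM on Oct 12.
Arrival in UTC: 7:17 PM − 2:00 = 5:17 PM on Oct 12.
Elapsed = 5:17 PM − 8:22 AM = 8 hours 55 minutes.

8 hours 55 minutes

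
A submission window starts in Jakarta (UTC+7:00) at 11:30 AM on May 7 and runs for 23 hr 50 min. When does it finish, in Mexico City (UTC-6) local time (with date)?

10:20 PM on May 7

Convert start to UTC: 11:30 AM − 7:00 = 4:30 AM UTC on May 7.
Add 23 hours and 50 minutes duration → 4:20 AM UTC (May 8).
Mexico City is UTC−6:00, so local end time = 4:20 AM − 6:00 = 10:20 PM on May 7.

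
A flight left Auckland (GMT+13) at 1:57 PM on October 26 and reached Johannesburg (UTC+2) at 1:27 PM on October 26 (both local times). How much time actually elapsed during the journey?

Departure in UTC: 1:57 PM − 13:00 = 12:57 AM on Oct 26.
Arrival in UTC: 1:27 PM − 2:00 = 11:27 AM on Oct 26.
Elapsed = 11:27 AM − 12:57 AM = 10 hours 30 minutes.

10 hours 30 minutes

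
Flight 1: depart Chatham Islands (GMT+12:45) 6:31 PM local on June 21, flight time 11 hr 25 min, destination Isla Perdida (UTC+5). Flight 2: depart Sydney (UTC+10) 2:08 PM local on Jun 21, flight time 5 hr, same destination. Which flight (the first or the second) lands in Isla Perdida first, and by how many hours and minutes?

the second, by 8 hours 3 minutes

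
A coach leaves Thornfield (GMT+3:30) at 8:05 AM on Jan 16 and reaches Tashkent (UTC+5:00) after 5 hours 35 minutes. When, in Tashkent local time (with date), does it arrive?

3:10 PM on January 16

Convert departure to UTC: 8:05 AM − 3:30 = 4:35 AM UTC on Jan 16.
Add 5 hours and 35 minutes travel time → 10:10 AM UTC.
Tashkent is UTC+5:00, so local arrival = 10:10 AM + 5:00 = 3:10 PM on Jan 16.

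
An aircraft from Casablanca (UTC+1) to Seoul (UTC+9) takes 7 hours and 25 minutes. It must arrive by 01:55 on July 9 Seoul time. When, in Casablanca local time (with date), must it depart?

10:30 on Jul 8

Target arrival in UTC: 01:55 − 9:00 = 16:55 on Jul 8.
Subtract 7 hours and 25 minutes → departure 09:30 UTC on Jul 8.
Casablanca is UTC+1:00: 09:30 + 1:00 = 10:30 on Jul 8.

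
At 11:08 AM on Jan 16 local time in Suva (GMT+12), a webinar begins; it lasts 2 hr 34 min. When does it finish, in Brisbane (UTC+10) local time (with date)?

Convert start to UTC: 11:08 AM − 12:00 = 11:08 PM UTC on Jan 15.
Add 2 hours 34 minutes duration → 1:42 AM UTC (Jan 16).
Brisbane is UTC+10:00, so local end time = 1:42 AM + 10:00 = 11:42 AM on Jan 16.

11:42 AM on Jan 16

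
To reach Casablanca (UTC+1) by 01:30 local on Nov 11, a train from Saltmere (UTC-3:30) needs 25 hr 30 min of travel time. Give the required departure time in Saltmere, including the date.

19:30 on Nov 9

Target arrival in UTC: 01:30 − 1:00 = 00:30 on Nov 11.
Subtract 25 hours 30 minutes → departure 23:00 UTC on Nov 9.
Saltmere is UTC−3:30: 23:00 − 3:30 = 19:30 on Nov 9.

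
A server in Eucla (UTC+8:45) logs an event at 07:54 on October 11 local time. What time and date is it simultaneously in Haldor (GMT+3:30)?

02:39 on October 11

Haldor is 5:15 behind Eucla.
Shift by the zone difference: 07:54 − 5:15 = 02:39 on Oct 11 in Haldor.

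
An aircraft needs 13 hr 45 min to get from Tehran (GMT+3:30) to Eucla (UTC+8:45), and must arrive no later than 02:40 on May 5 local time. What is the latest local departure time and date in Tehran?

07:40 on May 4

Target arrival in UTC: 02:40 − 8:45 = 17:55 on May 4.
Subtract 13 hours and 45 minutes → departure 04:10 UTC on May 4.
Tehran is UTC+3:30: 04:10 + 3:30 = 07:40 on May 4.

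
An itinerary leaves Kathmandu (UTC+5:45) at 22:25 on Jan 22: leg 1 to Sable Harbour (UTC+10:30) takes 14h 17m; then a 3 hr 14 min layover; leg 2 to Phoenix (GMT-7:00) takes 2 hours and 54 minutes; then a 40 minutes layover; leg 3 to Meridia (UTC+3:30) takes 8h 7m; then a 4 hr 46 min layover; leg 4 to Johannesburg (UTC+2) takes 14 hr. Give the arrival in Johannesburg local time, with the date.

Convert departure to UTC: 22:25 − 5:45 = 16:40 UTC on Jan 22.
Add 14 hours 17 minutes leg 1 → 06:57 UTC (Jan 23).
Add 3 hours and 14 minutes layover in Sable Harbour → 10:11 UTC.
Add 2 hours 54 minutes leg 2 → 13:05 UTC.
Add 40 minutes layover in Phoenix → 13:45 UTC.
Add 8 hours 7 minutes leg 3 → 21:52 UTC.
Add 4 hours and 46 minutes layover in Meridia → 02:38 UTC (Jan 24).
Add 14 hours leg 4 → 16:38 UTC.
Johannesburg is UTC+2:00, so local arrival = 16:38 + 2:00 = 18:38 on Jan 24.

18:38 on Jan 24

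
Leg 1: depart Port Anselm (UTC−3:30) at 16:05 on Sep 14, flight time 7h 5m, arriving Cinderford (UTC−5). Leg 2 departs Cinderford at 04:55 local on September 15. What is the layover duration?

Convert departure to UTC: 16:05 + 3:30 = 19:35 UTC on Sep 14.
Add 7 hours and 5 minutes flight time → 02:40 UTC (Sep 15).
Cinderford is UTC−5:00, so local arrival = 02:40 − 5:00 = 21:40 on Sep 14.
Layover = 04:55 − 21:40 (+1 day) = 7 hours 15 minutes.

7 hours 15 minutes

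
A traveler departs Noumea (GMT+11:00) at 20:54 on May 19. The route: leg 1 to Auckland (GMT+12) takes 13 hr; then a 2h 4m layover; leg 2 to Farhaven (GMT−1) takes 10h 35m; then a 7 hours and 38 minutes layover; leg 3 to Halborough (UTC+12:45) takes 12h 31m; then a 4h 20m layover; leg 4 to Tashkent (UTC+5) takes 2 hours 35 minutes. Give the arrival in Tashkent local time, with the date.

19:37 on May 21

Convert departure to UTC: 20:54 − 11:00 = 09:54 UTC on May 19.
Add 13 hours leg 1 → 22:54 UTC.
Add 2 hours and 4 minutes layover in Auckland → 00:58 UTC (May 20).
Add 10 hours and 35 minutes leg 2 → 11:33 UTC.
Add 7 hours and 38 minutes layover in Farhaven → 19:11 UTC.
Add 12 hours and 31 minutes leg 3 → 07:42 UTC (May 21).
Add 4 hours 20 minutes layover in Halborough → 12:02 UTC.
Add 2 hours 35 minutes leg 4 → 14:37 UTC.
Tashkent is UTC+5:00, so local arrival = 14:37 + 5:00 = 19:37 on May 21.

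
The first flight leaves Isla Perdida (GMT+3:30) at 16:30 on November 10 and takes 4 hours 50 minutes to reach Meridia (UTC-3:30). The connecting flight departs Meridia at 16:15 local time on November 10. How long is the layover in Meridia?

1 hour 55 minutes

Convert departure to UTC: 16:30 − 3:30 = 13:00 UTC on Nov 10.
Add 4 hours 50 minutes flight time → 17:50 UTC.
Meridia is UTC−3:30, so local arrival = 17:50 − 3:30 = 14:20 on Nov 10.
Layover = 16:15 − 14:20 = 1 hour 55 minutes.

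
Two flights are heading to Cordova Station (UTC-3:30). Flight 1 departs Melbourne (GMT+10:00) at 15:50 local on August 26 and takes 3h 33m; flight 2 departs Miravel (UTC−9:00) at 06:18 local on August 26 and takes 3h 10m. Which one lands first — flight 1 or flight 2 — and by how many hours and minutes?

Flight 1 in UTC: 15:50 − 10:00 = 05:50 on Aug 26.
+3 hours and 33 minutes → arrive 09:23 UTC on Aug 26.
Flight 2 in UTC: 06:18 + 9:00 = 15:18 on Aug 26.
+3 hours and 10 minutes → arrive 18:28 UTC on Aug 26.
Flight 1 lands earlier by 9 hours 5 minutes.

the first, by 9 hours 5 minutes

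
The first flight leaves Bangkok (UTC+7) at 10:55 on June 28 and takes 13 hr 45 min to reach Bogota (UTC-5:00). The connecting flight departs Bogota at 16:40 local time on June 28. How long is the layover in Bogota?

4 hours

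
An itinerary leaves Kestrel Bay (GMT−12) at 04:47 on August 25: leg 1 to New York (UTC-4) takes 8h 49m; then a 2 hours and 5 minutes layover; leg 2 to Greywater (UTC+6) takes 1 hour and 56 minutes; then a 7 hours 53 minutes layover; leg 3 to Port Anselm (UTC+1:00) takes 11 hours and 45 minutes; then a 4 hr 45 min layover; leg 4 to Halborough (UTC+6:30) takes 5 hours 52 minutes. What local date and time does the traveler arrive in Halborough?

18:22 on Aug 27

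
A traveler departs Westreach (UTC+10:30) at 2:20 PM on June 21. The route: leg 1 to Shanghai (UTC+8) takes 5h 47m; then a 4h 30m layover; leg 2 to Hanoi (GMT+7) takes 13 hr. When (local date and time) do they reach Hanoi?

10:07 AM on June 22

Convert departure to UTC: 2:20 PM − 10:30 = 3:50 AM UTC on Jun 21.
Add 5 hours 47 minutes leg 1 → 9:37 AM UTC.
Add 4 hours 30 minutes layover in Shanghai → 2:07 PM UTC.
Add 13 hours leg 2 → 3:07 AM UTC (Jun 22).
Hanoi is UTC+7:00, so local arrival = 3:07 AM + 7:00 = 10:07 AM on Jun 22.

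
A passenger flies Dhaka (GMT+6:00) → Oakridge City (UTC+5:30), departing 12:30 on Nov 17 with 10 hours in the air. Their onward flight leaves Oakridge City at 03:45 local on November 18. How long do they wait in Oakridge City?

Convert departure to UTC: 12:30 − 6:00 = 06:30 UTC on Nov 17.
Add 10 hours flight time → 16:30 UTC.
Oakridge City is UTC+5:30, so local arrival = 16:30 + 5:30 = 22:00 on Nov 17.
Layover = 03:45 − 22:00 (+1 day) = 5 hours 45 minutes.

5 hours 45 minutes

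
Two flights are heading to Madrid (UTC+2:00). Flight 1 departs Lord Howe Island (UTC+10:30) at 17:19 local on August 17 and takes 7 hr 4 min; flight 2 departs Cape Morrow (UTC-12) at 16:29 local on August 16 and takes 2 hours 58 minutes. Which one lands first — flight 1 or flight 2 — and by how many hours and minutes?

Flight 1 in UTC: 17:19 − 10:30 = 06:49 on Aug 17.
+7 hours 4 minutes → arrive 13:53 UTC on Aug 17.
Flight 2 in UTC: 16:29 + 12:00 = 04:29 on Aug 17.
+2 hours and 58 minutes → arrive 07:27 UTC on Aug 17.
Flight 2 lands earlier by 6 hours 26 minutes.

the second, by 6 hours 26 minutes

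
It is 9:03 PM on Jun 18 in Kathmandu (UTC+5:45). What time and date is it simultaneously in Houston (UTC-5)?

10:18 AM on Jun 18

Houston is 10:45 behind Kathmandu.
Shift by the zone difference: 9:03 PM − 10:45 = 10:18 AM on Jun 18 in Houston.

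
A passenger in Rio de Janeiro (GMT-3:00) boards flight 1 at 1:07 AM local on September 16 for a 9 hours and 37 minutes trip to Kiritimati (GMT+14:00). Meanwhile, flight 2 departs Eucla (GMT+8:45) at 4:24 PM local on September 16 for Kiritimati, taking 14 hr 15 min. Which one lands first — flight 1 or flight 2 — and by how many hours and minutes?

the first, by 8 hours 10 minutes

Flight 1 in UTC: 1:07 AM + 3:00 = 4:07 AM on Sep 16.
+9 hours 37 minutes → arrive 1:44 PM UTC on Sep 16.
Flight 2 in UTC: 4:24 PM − 8:45 = 7:39 AM on Sep 16.
+14 hours 15 minutes → arrive 9:54 PM UTC on Sep 16.
Flight 1 lands earlier by 8 hours 10 minutes.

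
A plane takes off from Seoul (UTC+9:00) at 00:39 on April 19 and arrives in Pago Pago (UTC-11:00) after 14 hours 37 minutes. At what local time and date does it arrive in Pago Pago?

Convert departure to UTC: 00:39 − 9:00 = 15:39 UTC on Apr 18.
Add 14 hours and 37 minutes travel time → 06:16 UTC (Apr 19).
Pago Pago is UTC−11:00, so local arrival = 06:16 − 11:00 = 19:16 on Apr 18.

19:16 on April 18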